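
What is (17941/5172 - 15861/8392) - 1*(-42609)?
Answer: 462361255249/10850856 ≈ 42611.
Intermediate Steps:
(17941/5172 - 15861/8392) - 1*(-42609) = (17941*(1/5172) - 15861*1/8392) + 42609 = (17941/5172 - 15861/8392) + 42609 = 17131945/10850856 + 42609 = 462361255249/10850856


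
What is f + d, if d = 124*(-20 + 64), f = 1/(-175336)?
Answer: 956633215/175336 ≈ 5456.0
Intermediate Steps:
f = -1/175336 ≈ -5.7033e-6
d = 5456 (d = 124*44 = 5456)
f + d = -1/175336 + 5456 = 956633215/175336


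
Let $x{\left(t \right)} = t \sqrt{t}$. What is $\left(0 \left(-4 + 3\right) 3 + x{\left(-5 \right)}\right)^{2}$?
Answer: $-125$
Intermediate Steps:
$x{\left(t \right)} = t^{\frac{3}{2}}$
$\left(0 \left(-4 + 3\right) 3 + x{\left(-5 \right)}\right)^{2} = \left(0 \left(-4 + 3\right) 3 + \left(-5\right)^{\frac{3}{2}}\right)^{2} = \left(0 \left(-1\right) 3 - 5 i \sqrt{5}\right)^{2} = \left(0 \cdot 3 - 5 i \sqrt{5}\right)^{2} = \left(0 - 5 i \sqrt{5}\right)^{2} = \left(- 5 i \sqrt{5}\right)^{2} = -125$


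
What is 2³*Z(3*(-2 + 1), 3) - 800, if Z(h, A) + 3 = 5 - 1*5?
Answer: -824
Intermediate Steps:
Z(h, A) = -3 (Z(h, A) = -3 + (5 - 1*5) = -3 + (5 - 5) = -3 + 0 = -3)
2³*Z(3*(-2 + 1), 3) - 800 = 2³*(-3) - 800 = 8*(-3) - 800 = -24 - 800 = -824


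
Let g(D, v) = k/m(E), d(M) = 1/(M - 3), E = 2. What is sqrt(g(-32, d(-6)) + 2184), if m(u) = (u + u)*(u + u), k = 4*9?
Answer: sqrt(8745)/2 ≈ 46.757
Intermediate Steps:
k = 36
m(u) = 4*u**2 (m(u) = (2*u)*(2*u) = 4*u**2)
d(M) = 1/(-3 + M)
g(D, v) = 9/4 (g(D, v) = 36/((4*2**2)) = 36/((4*4)) = 36/16 = 36*(1/16) = 9/4)
sqrt(g(-32, d(-6)) + 2184) = sqrt(9/4 + 2184) = sqrt(8745/4) = sqrt(8745)/2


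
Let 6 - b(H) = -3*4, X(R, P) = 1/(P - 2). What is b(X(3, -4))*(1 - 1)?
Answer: 0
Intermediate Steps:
X(R, P) = 1/(-2 + P)
b(H) = 18 (b(H) = 6 - (-3)*4 = 6 - 1*(-12) = 6 + 12 = 18)
b(X(3, -4))*(1 - 1) = 18*(1 - 1) = 18*0 = 0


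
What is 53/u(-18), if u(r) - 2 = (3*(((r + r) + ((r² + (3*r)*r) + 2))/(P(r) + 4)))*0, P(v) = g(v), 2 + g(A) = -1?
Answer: 53/2 ≈ 26.500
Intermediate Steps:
g(A) = -3 (g(A) = -2 - 1 = -3)
P(v) = -3
u(r) = 2 (u(r) = 2 + (3*(((r + r) + ((r² + (3*r)*r) + 2))/(-3 + 4)))*0 = 2 + (3*((2*r + ((r² + 3*r²) + 2))/1))*0 = 2 + (3*((2*r + (4*r² + 2))*1))*0 = 2 + (3*((2*r + (2 + 4*r²))*1))*0 = 2 + (3*((2 + 2*r + 4*r²)*1))*0 = 2 + (3*(2 + 2*r + 4*r²))*0 = 2 + (6 + 6*r + 12*r²)*0 = 2 + 0 = 2)
53/u(-18) = 53/2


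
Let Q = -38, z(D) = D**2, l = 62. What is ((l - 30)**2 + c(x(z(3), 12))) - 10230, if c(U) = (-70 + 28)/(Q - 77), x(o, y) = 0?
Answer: -1058648/115 ≈ -9205.6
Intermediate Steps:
c(U) = 42/115 (c(U) = (-70 + 28)/(-38 - 77) = -42/(-115) = -42*(-1/115) = 42/115)
((l - 30)**2 + c(x(z(3), 12))) - 10230 = ((62 - 30)**2 + 42/115) - 10230 = (32**2 + 42/115) - 10230 = (1024 + 42/115) - 10230 = 117802/115 - 10230 = -1058648/115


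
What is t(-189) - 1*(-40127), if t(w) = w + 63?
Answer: 40001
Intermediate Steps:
t(w) = 63 + w
t(-189) - 1*(-40127) = (63 - 189) - 1*(-40127) = -126 + 40127 = 40001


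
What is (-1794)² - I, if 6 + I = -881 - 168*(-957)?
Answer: 3058547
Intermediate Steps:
I = 159889 (I = -6 + (-881 - 168*(-957)) = -6 + (-881 + 160776) = -6 + 159895 = 159889)
(-1794)² - I = (-1794)² - 1*159889 = 3218436 - 159889 = 3058547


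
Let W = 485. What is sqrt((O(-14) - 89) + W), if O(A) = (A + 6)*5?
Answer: 2*sqrt(89) ≈ 18.868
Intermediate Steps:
O(A) = 30 + 5*A (O(A) = (6 + A)*5 = 30 + 5*A)
sqrt((O(-14) - 89) + W) = sqrt(((30 + 5*(-14)) - 89) + 485) = sqrt(((30 - 70) - 89) + 485) = sqrt((-40 - 89) + 485) = sqrt(-129 + 485) = sqrt(356) = 2*sqrt(89)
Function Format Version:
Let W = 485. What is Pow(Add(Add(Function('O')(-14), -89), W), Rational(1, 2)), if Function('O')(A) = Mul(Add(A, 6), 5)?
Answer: Mul(2, Pow(89, Rational(1, 2))) ≈ 18.868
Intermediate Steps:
Function('O')(A) = Add(30, Mul(5, A)) (Function('O')(A) = Mul(Add(6, A), 5) = Add(30, Mul(5, A)))
Pow(Add(Add(Function('O')(-14), -89), W), Rational(1, 2)) = Pow(Add(Add(Add(30, Mul(5, -14)), -89), 485), Rational(1, 2)) = Pow(Add(Add(Add(30, -70), -89), 485), Rational(1, 2)) = Pow(Add(Add(-40, -89), 485), Rational(1, 2)) = Pow(Add(-129, 485), Rational(1, 2)) = Pow(356, Rational(1, 2)) = Mul(2, Pow(89, Rational(1, 2)))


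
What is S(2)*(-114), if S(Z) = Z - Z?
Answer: 0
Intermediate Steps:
S(Z) = 0
S(2)*(-114) = 0*(-114) = 0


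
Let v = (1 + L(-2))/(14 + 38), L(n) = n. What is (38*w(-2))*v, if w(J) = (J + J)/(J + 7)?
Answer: 38/65 ≈ 0.58462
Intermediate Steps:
w(J) = 2*J/(7 + J) (w(J) = (2*J)/(7 + J) = 2*J/(7 + J))
v = -1/52 (v = (1 - 2)/(14 + 38) = -1/52 ≈ -0.019231)
(38*w(-2))*v = (38*(2*(-2)/(7 - 2)))*(-1/52) = (38*(2*(-2)/5))*(-1/52) = (38*(2*(-2)*(1/5)))*(-1/52) = (38*(-4/5))*(-1/52) = -152/5*(-1/52) = 38/65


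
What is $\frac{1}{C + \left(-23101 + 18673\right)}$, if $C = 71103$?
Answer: $\frac{1}{66675} \approx 1.4998 \cdot 10^{-5}$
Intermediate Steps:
$\frac{1}{C + \left(-23101 + 18673\right)} = \frac{1}{71103 + \left(-23101 + 18673\right)} = \frac{1}{71103 - 4428} = \frac{1}{66675}$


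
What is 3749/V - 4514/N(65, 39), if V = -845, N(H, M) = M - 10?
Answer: -3923051/24505 ≈ -160.09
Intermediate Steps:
N(H, M) = -10 + M
3749/V - 4514/N(65, 39) = 3749/(-845) - 4514/(-10 + 39) = 3749*(-1/845) - 4514/29 = -3749/845 - 4514*1/29 = -3749/845 - 4514/29 = -3923051/24505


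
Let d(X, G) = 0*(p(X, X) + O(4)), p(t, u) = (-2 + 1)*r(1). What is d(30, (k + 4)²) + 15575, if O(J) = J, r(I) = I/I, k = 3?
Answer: 15575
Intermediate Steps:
r(I) = 1
p(t, u) = -1 (p(t, u) = (-2 + 1)*1 = -1*1 = -1)
d(X, G) = 0 (d(X, G) = 0*(-1 + 4) = 0*3 = 0)
d(30, (k + 4)²) + 15575 = 0 + 15575 = 15575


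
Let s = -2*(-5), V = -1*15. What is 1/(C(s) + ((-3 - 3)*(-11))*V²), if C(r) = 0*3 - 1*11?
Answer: 1/14839 ≈ 6.7390e-5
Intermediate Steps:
V = -15
s = 10
C(r) = -11 (C(r) = 0 - 11 = -11)
1/(C(s) + ((-3 - 3)*(-11))*V²) = 1/(-11 + ((-3 - 3)*(-11))*(-15)²) = 1/(-11 - 6*(-11)*225) = 1/(-11 + 66*225) = 1/(-11 + 14850) = 1/14839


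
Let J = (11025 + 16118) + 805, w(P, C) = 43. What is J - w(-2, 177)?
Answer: 27905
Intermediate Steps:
J = 27948 (J = 27143 + 805 = 27948)
J - w(-2, 177) = 27948 - 1*43 = 27948 - 43 = 27905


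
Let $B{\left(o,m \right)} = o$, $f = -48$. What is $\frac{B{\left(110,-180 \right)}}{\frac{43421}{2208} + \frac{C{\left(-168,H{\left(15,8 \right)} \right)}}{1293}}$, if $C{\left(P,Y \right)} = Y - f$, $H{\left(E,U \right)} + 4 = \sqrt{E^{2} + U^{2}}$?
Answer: $\frac{104681280}{18759347} \approx 5.5802$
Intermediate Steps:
$H{\left(E,U \right)} = -4 + \sqrt{E^{2} + U^{2}}$
$C{\left(P,Y \right)} = 48 + Y$ ($C{\left(P,Y \right)} = Y - -48 = Y + 48 = 48 + Y$)
$\frac{B{\left(110,-180 \right)}}{\frac{43421}{2208} + \frac{C{\left(-168,H{\left(15,8 \right)} \right)}}{1293}} = \frac{110}{\frac{43421}{2208} + \frac{48 - \left(4 - \sqrt{15^{2} + 8^{2}}\right)}{1293}} = \frac{110}{43421 \cdot \frac{1}{2208} + \left(48 - \left(4 - \sqrt{225 + 64}\right)\right) \frac{1}{1293}} = \frac{110}{\frac{43421}{2208} + \left(48 - \left(4 - \sqrt{289}\right)\right) \frac{1}{1293}} = \frac{110}{\frac{43421}{2208} + \left(48 + \left(-4 + 17\right)\right) \frac{1}{1293}} = \frac{110}{\frac{43421}{2208} + \left(48 + 13\right) \frac{1}{1293}} = \frac{110}{\frac{43421}{2208} + 61 \cdot \frac{1}{1293}} = \frac{110}{\frac{43421}{2208} + \frac{61}{1293}} = \frac{110}{\frac{18759347}{951648}} = 110 \cdot \frac{951648}{18759347} = \frac{104681280}{18759347}$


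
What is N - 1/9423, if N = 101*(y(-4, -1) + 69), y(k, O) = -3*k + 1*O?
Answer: 76137839/9423 ≈ 8080.0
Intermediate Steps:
y(k, O) = O - 3*k (y(k, O) = -3*k + O = O - 3*k)
N = 8080 (N = 101*((-1 - 3*(-4)) + 69) = 101*((-1 + 12) + 69) = 101*(11 + 69) = 101*80 = 8080)
N - 1/9423 = 8080 - 1/9423 = 76137839/9423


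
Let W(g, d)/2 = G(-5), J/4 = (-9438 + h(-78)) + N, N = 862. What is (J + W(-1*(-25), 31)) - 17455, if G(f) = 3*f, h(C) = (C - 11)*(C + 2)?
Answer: -24733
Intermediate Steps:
h(C) = (-11 + C)*(2 + C)
J = -7248 (J = 4*((-9438 + (-22 + (-78)² - 9*(-78))) + 862) = 4*((-9438 + (-22 + 6084 + 702)) + 862) = 4*((-9438 + 6764) + 862) = 4*(-2674 + 862) = 4*(-1812) = -7248)
W(g, d) = -30 (W(g, d) = 2*(3*(-5)) = 2*(-15) = -30)
(J + W(-1*(-25), 31)) - 17455 = (-7248 - 30) - 17455 = -7278 - 17455 = -24733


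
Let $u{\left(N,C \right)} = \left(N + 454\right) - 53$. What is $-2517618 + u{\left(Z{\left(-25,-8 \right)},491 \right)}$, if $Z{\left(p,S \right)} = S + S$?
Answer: $-2517233$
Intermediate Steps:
$Z{\left(p,S \right)} = 2 S$
$u{\left(N,C \right)} = 401 + N$ ($u{\left(N,C \right)} = \left(454 + N\right) - 53 = 401 + N$)
$-2517618 + u{\left(Z{\left(-25,-8 \right)},491 \right)} = -2517618 + \left(401 + 2 \left(-8\right)\right) = -2517618 + \left(401 - 16\right) = -2517618 + 385 = -2517233$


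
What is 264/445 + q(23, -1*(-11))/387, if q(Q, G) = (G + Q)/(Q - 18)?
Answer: 105194/172215 ≈ 0.61083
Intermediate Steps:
q(Q, G) = (G + Q)/(-18 + Q)
264/445 + q(23, -1*(-11))/387 = 264/445 + ((-1*(-11) + 23)/(-18 + 23))/387 = 264*(1/445) + ((11 + 23)/5)*(1/387) = 264/445 + ((⅕)*34)*(1/387) = 264/445 + (34/5)*(1/387) = 264/445 + 34/1935 = 105194/172215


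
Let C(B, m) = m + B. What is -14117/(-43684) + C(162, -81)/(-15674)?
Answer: 108865727/342351508 ≈ 0.31799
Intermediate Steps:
C(B, m) = B + m
-14117/(-43684) + C(162, -81)/(-15674) = -14117/(-43684) + (162 - 81)/(-15674) = -14117*(-1/43684) + 81*(-1/15674) = 14117/43684 - 81/15674 = 108865727/342351508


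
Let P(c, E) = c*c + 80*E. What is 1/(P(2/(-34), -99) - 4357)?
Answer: -289/3548052 ≈ -8.1453e-5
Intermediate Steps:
P(c, E) = c² + 80*E
1/(P(2/(-34), -99) - 4357) = 1/(((2/(-34))² + 80*(-99)) - 4357) = 1/(((2*(-1/34))² - 7920) - 4357) = 1/(((-1/17)² - 7920) - 4357) = 1/((1/289 - 7920) - 4357) = 1/(-2288879/289 - 4357) = 1/(-3548052/289) = -289/3548052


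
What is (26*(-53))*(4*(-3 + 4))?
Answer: -5512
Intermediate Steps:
(26*(-53))*(4*(-3 + 4)) = -5512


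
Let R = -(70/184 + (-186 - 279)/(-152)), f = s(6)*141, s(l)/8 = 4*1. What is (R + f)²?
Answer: 248438342753329/12222016 ≈ 2.0327e+7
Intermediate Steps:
s(l) = 32 (s(l) = 8*(4*1) = 8*4 = 32)
f = 4512 (f = 32*141 = 4512)
R = -12025/3496 (R = -(70*(1/184) - 465*(-1/152)) = -(35/92 + 465/152) = -1*12025/3496 = -12025/3496 ≈ -3.4396)
(R + f)² = (-12025/3496 + 4512)² = (15761927/3496)² = 248438342753329/12222016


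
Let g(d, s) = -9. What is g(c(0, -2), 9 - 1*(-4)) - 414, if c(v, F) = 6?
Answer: -423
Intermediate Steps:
g(c(0, -2), 9 - 1*(-4)) - 414 = -9 - 414 = -423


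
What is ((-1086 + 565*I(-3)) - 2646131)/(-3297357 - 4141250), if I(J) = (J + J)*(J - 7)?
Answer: 2613317/7438607 ≈ 0.35132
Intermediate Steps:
I(J) = 2*J*(-7 + J) (I(J) = (2*J)*(-7 + J) = 2*J*(-7 + J))
((-1086 + 565*I(-3)) - 2646131)/(-3297357 - 4141250) = ((-1086 + 565*(2*(-3)*(-7 - 3))) - 2646131)/(-3297357 - 4141250) = ((-1086 + 565*(2*(-3)*(-10))) - 2646131)/(-7438607) = ((-1086 + 565*60) - 2646131)*(-1/7438607) = ((-1086 + 33900) - 2646131)*(-1/7438607) = (32814 - 2646131)*(-1/7438607) = -2613317*(-1/7438607) = 2613317/7438607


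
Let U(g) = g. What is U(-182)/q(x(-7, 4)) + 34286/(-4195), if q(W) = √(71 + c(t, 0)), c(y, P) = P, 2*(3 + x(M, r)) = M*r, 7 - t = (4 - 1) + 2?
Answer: -34286/4195 - 182*√71/71 ≈ -29.772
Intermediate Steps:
t = 2 (t = 7 - ((4 - 1) + 2) = 7 - (3 + 2) = 7 - 1*5 = 7 - 5 = 2)
x(M, r) = -3 + M*r/2 (x(M, r) = -3 + (M*r)/2 = -3 + M*r/2)
q(W) = √71 (q(W) = √(71 + 0) = √71)
U(-182)/q(x(-7, 4)) + 34286/(-4195) = -182*√71/71 + 34286/(-4195) = -182*√71/71 + 34286*(-1/4195) = -182*√71/71 - 34286/4195 = -34286/4195 - 182*√71/71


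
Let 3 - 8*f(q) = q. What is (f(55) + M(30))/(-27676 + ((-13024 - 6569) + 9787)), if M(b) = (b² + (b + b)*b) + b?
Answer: -5447/74964 ≈ -0.072662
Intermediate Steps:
f(q) = 3/8 - q/8
M(b) = b + 3*b² (M(b) = (b² + (2*b)*b) + b = (b² + 2*b²) + b = 3*b² + b = b + 3*b²)
(f(55) + M(30))/(-27676 + ((-13024 - 6569) + 9787)) = ((3/8 - ⅛*55) + 30*(1 + 3*30))/(-27676 + ((-13024 - 6569) + 9787)) = ((3/8 - 55/8) + 30*(1 + 90))/(-27676 + (-19593 + 9787)) = (-13/2 + 30*91)/(-27676 - 9806) = (-13/2 + 2730)/(-37482) = (5447/2)*(-1/37482) = -5447/74964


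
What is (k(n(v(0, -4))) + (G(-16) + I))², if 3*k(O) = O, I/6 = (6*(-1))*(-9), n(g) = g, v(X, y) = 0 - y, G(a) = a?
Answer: 861184/9 ≈ 95687.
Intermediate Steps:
v(X, y) = -y
I = 324 (I = 6*((6*(-1))*(-9)) = 6*(-6*(-9)) = 6*54 = 324)
k(O) = O/3
(k(n(v(0, -4))) + (G(-16) + I))² = ((-1*(-4))/3 + (-16 + 324))² = ((⅓)*4 + 308)² = (4/3 + 308)² = (928/3)² = 861184/9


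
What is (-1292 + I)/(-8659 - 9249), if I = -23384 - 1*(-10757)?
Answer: 13919/17908 ≈ 0.77725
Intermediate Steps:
I = -12627 (I = -23384 + 10757 = -12627)
(-1292 + I)/(-8659 - 9249) = (-1292 - 12627)/(-8659 - 9249) = -13919/(-17908) = -13919*(-1/17908) = 13919/17908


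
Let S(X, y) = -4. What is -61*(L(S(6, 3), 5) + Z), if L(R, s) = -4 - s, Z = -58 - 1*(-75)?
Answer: -488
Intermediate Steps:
Z = 17 (Z = -58 + 75 = 17)
-61*(L(S(6, 3), 5) + Z) = -61*((-4 - 1*5) + 17) = -61*((-4 - 5) + 17) = -61*(-9 + 17) = -61*8 = -488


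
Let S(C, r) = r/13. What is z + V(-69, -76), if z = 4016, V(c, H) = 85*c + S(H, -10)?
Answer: -24047/13 ≈ -1849.8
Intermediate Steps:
S(C, r) = r/13 (S(C, r) = r*(1/13) = r/13)
V(c, H) = -10/13 + 85*c (V(c, H) = 85*c + (1/13)*(-10) = 85*c - 10/13 = -10/13 + 85*c)
z + V(-69, -76) = 4016 + (-10/13 + 85*(-69)) = 4016 + (-10/13 - 5865) = 4016 - 76255/13 = -24047/13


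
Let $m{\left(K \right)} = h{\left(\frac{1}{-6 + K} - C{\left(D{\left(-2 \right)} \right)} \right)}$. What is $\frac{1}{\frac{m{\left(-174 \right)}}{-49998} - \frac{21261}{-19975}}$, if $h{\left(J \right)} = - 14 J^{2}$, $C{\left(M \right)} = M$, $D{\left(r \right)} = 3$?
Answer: $\frac{647164112400}{690465810577} \approx 0.93729$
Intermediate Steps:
$m{\left(K \right)} = - 14 \left(-3 + \frac{1}{-6 + K}\right)^{2}$ ($m{\left(K \right)} = - 14 \left(\frac{1}{-6 + K} - 3\right)^{2} = - 14 \left(-3 + \frac{1}{-6 + K}\right)^{2}$)
$\frac{1}{\frac{m{\left(-174 \right)}}{-49998} - \frac{21261}{-19975}} = \frac{1}{\frac{\left(-14\right) \left(-19 + 3 \left(-174\right)\right)^{2} \frac{1}{\left(-6 - 174\right)^{2}}}{-49998} - \frac{21261}{-19975}} = \frac{1}{- \frac{14 \left(-19 - 522\right)^{2}}{32400} \left(- \frac{1}{49998}\right) - - \frac{21261}{19975}} = \frac{1}{\left(-14\right) \left(-541\right)^{2} \cdot \frac{1}{32400} \left(- \frac{1}{49998}\right) + \frac{21261}{19975}} = \frac{1}{\left(-14\right) 292681 \cdot \frac{1}{32400} \left(- \frac{1}{49998}\right) + \frac{21261}{19975}} = \frac{1}{\left(- \frac{2048767}{16200}\right) \left(- \frac{1}{49998}\right) + \frac{21261}{19975}} = \frac{1}{\frac{2048767}{809967600} + \frac{21261}{19975}} = \frac{1}{\frac{690465810577}{647164112400}} = \frac{647164112400}{690465810577}$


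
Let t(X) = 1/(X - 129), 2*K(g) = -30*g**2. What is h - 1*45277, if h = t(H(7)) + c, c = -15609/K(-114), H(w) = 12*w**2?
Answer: -150046799887/3313980 ≈ -45277.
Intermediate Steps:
K(g) = -15*g**2 (K(g) = (-30*g**2)/2 = -15*g**2)
t(X) = 1/(-129 + X)
c = 5203/64980 (c = -15609/((-15*(-114)**2)) = -15609/((-15*12996)) = -15609/(-194940) = -15609*(-1/194940) = 5203/64980 ≈ 0.080071)
h = 272573/3313980 (h = 1/(-129 + 12*7**2) + 5203/64980 = 1/(-129 + 12*49) + 5203/64980 = 1/(-129 + 588) + 5203/64980 = 1/459 + 5203/64980 = 272573/3313980 ≈ 0.082249)
h - 1*45277 = 272573/3313980 - 1*45277 = 272573/3313980 - 45277 = -150046799887/3313980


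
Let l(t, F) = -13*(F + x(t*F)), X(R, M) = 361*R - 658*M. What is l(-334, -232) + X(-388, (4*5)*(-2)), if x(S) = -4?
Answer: -110680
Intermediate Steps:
X(R, M) = -658*M + 361*R
l(t, F) = 52 - 13*F (l(t, F) = -13*(F - 4) = -13*(-4 + F) = 52 - 13*F)
l(-334, -232) + X(-388, (4*5)*(-2)) = (52 - 13*(-232)) + (-658*4*5*(-2) + 361*(-388)) = (52 + 3016) + (-13160*(-2) - 140068) = 3068 + (-658*(-40) - 140068) = 3068 + (26320 - 140068) = 3068 - 113748 = -110680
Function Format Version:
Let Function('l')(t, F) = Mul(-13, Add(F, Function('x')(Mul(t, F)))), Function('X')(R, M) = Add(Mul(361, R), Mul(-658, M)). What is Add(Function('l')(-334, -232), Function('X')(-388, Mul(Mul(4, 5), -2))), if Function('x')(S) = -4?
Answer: -110680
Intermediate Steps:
Function('X')(R, M) = Add(Mul(-658, M), Mul(361, R))
Function('l')(t, F) = Add(52, Mul(-13, F)) (Function('l')(t, F) = Mul(-13, Add(F, -4)) = Mul(-13, Add(-4, F)) = Add(52, Mul(-13, F)))
Add(Function('l')(-334, -232), Function('X')(-388, Mul(Mul(4, 5), -2))) = Add(Add(52, Mul(-13, -232)), Add(Mul(-658, Mul(Mul(4, 5), -2)), Mul(361, -388))) = Add(Add(52, 3016), Add(Mul(-658, Mul(20, -2)), -140068)) = Add(3068, Add(Mul(-658, -40), -140068)) = Add(3068, Add(26320, -140068)) = Add(3068, -113748) = -110680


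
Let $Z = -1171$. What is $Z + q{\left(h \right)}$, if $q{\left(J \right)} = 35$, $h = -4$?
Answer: $-1136$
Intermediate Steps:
$Z + q{\left(h \right)} = -1171 + 35 = -1136$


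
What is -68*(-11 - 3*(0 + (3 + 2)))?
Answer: 1768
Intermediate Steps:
-68*(-11 - 3*(0 + (3 + 2))) = -68*(-11 - 3*(0 + 5)) = -68*(-11 - 3*5) = -68*(-11 - 15) = -68*(-26) = 1768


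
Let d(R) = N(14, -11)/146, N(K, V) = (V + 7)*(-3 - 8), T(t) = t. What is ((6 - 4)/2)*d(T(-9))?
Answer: 22/73 ≈ 0.30137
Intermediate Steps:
N(K, V) = -77 - 11*V (N(K, V) = (7 + V)*(-11) = -77 - 11*V)
d(R) = 22/73 (d(R) = (-77 - 11*(-11))/146 = (-77 + 121)*(1/146) = 44*(1/146) = 22/73)
((6 - 4)/2)*d(T(-9)) = ((6 - 4)/2)*(22/73) = (2*(½))*(22/73) = 1*(22/73) = 22/73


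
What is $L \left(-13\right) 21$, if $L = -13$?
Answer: $3549$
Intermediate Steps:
$L \left(-13\right) 21 = \left(-13\right) \left(-13\right) 21 = 169 \cdot 21 = 3549$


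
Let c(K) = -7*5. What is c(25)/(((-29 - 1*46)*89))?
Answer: 7/1335 ≈ 0.0052434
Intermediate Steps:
c(K) = -35
c(25)/(((-29 - 1*46)*89)) = -35*1/(89*(-29 - 1*46)) = -35*1/(89*(-29 - 46)) = -35/((-75*89)) = -35/(-6675) = -35*(-1/6675) = 7/1335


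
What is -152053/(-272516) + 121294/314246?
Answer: 40418301371/42818531468 ≈ 0.94394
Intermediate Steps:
-152053/(-272516) + 121294/314246 = -152053*(-1/272516) + 121294*(1/314246) = 152053/272516 + 60647/157123 = 40418301371/42818531468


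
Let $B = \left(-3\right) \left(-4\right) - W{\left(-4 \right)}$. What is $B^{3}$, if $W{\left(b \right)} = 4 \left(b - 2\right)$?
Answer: $46656$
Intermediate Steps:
$W{\left(b \right)} = -8 + 4 b$ ($W{\left(b \right)} = 4 \left(-2 + b\right) = -8 + 4 b$)
$B = 36$ ($B = \left(-3\right) \left(-4\right) - \left(-8 + 4 \left(-4\right)\right) = 12 - \left(-8 - 16\right) = 12 - -24 = 12 + 24 = 36$)
$B^{3} = 36^{3} = 46656$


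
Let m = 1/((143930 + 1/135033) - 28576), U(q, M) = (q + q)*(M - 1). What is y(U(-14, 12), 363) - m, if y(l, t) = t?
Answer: 5654304460896/15576596683 ≈ 363.00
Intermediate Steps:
U(q, M) = 2*q*(-1 + M) (U(q, M) = (2*q)*(-1 + M) = 2*q*(-1 + M))
m = 135033/15576596683 (m = 1/((143930 + 1/135033) - 28576) = 1/(19435299691/135033 - 28576) = 1/(15576596683/135033) = 135033/15576596683 ≈ 8.6690e-6)
y(U(-14, 12), 363) - m = 363 - 1*135033/15576596683 = 363 - 135033/15576596683 = 5654304460896/15576596683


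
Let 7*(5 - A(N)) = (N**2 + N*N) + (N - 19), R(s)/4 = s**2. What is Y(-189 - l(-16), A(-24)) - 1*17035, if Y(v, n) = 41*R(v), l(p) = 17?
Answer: 6942469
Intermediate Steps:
R(s) = 4*s**2
A(N) = 54/7 - 2*N**2/7 - N/7 (A(N) = 5 - ((N**2 + N*N) + (N - 19))/7 = 5 - ((N**2 + N**2) + (-19 + N))/7 = 5 - (2*N**2 + (-19 + N))/7 = 5 - (-19 + N + 2*N**2)/7 = 5 + (19/7 - 2*N**2/7 - N/7) = 54/7 - 2*N**2/7 - N/7)
Y(v, n) = 164*v**2 (Y(v, n) = 41*(4*v**2) = 164*v**2)
Y(-189 - l(-16), A(-24)) - 1*17035 = 164*(-189 - 1*17)**2 - 1*17035 = 164*(-189 - 17)**2 - 17035 = 164*(-206)**2 - 17035 = 164*42436 - 17035 = 6959504 - 17035 = 6942469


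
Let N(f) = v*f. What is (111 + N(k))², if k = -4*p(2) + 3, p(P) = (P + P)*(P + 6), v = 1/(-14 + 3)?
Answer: 1811716/121 ≈ 14973.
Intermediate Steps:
v = -1/11 (v = 1/(-11) = -1/11 ≈ -0.090909)
p(P) = 2*P*(6 + P) (p(P) = (2*P)*(6 + P) = 2*P*(6 + P))
k = -125 (k = -8*2*(6 + 2) + 3 = -8*2*8 + 3 = -4*32 + 3 = -128 + 3 = -125)
N(f) = -f/11
(111 + N(k))² = (111 - 1/11*(-125))² = (111 + 125/11)² = (1346/11)² = 1811716/121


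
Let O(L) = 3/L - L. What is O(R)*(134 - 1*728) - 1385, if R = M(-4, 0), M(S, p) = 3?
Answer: -197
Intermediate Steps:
R = 3
O(L) = -L + 3/L
O(R)*(134 - 1*728) - 1385 = (-1*3 + 3/3)*(134 - 1*728) - 1385 = (-3 + 3*(1/3))*(134 - 728) - 1385 = (-3 + 1)*(-594) - 1385 = -2*(-594) - 1385 = 1188 - 1385 = -197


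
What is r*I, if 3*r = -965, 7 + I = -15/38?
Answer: 271165/114 ≈ 2378.6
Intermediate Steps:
I = -281/38 (I = -7 - 15/38 = -281/38 ≈ -7.3947)
r = -965/3 (r = (1/3)*(-965) = -965/3 ≈ -321.67)
r*I = -965/3*(-281/38) = 271165/114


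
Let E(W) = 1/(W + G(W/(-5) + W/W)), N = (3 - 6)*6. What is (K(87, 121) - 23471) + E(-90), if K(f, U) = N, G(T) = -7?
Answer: -2278434/97 ≈ -23489.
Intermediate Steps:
N = -18 (N = -3*6 = -18)
E(W) = 1/(-7 + W) (E(W) = 1/(W - 7) = 1/(-7 + W))
K(f, U) = -18
(K(87, 121) - 23471) + E(-90) = (-18 - 23471) + 1/(-7 - 90) = -23489 + 1/(-97) = -23489 - 1/97 = -2278434/97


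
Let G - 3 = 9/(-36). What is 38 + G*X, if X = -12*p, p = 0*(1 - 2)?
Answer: 38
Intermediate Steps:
G = 11/4 (G = 3 + 9/(-36) = 3 + 9*(-1/36) = 3 - ¼ = 11/4 ≈ 2.7500)
p = 0 (p = 0*(-1) = 0)
X = 0 (X = -12*0 = 0)
38 + G*X = 38 + (11/4)*0 = 38 + 0 = 38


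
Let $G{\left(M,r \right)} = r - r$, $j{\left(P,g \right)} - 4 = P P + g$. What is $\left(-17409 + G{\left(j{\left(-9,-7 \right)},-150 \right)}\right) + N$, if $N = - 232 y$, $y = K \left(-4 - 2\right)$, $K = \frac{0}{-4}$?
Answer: $-17409$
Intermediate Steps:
$j{\left(P,g \right)} = 4 + g + P^{2}$ ($j{\left(P,g \right)} = 4 + \left(P P + g\right) = 4 + \left(P^{2} + g\right) = 4 + \left(g + P^{2}\right) = 4 + g + P^{2}$)
$G{\left(M,r \right)} = 0$
$K = 0$ ($K = 0 \left(- \frac{1}{4}\right) = 0$)
$y = 0$ ($y = 0 \left(-4 - 2\right) = 0 \left(-6\right) = 0$)
$N = 0$ ($N = \left(-232\right) 0 = 0$)
$\left(-17409 + G{\left(j{\left(-9,-7 \right)},-150 \right)}\right) + N = \left(-17409 + 0\right) + 0 = -17409 + 0 = -17409$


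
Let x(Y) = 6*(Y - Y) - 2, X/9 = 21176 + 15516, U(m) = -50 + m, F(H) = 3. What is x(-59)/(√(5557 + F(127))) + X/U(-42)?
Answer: -82557/23 - √1390/1390 ≈ -3589.5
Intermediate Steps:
X = 330228 (X = 9*(21176 + 15516) = 9*36692 = 330228)
x(Y) = -2 (x(Y) = 6*0 - 2 = 0 - 2 = -2)
x(-59)/(√(5557 + F(127))) + X/U(-42) = -2/√(5557 + 3) + 330228/(-50 - 42) = -2*√1390/2780 + 330228/(-92) = -2*√1390/2780 + 330228*(-1/92) = -√1390/1390 - 82557/23 = -82557/23 - √1390/1390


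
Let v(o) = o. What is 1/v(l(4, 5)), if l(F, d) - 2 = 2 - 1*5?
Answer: -1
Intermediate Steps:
l(F, d) = -1 (l(F, d) = 2 + (2 - 1*5) = 2 + (2 - 5) = 2 - 3 = -1)
1/v(l(4, 5)) = 1/(-1) = -1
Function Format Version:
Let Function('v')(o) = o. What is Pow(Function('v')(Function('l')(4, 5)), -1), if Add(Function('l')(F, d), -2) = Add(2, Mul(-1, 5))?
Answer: -1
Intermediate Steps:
Function('l')(F, d) = -1 (Function('l')(F, d) = Add(2, Add(2, Mul(-1, 5))) = Add(2, Add(2, -5)) = Add(2, -3) = -1)
Pow(Function('v')(Function('l')(4, 5)), -1) = Pow(-1, -1) = -1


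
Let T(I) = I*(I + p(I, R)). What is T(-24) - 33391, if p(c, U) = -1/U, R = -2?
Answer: -32827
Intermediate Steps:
T(I) = I*(½ + I) (T(I) = I*(I - 1/(-2)) = I*(I - 1*(-½)) = I*(I + ½) = I*(½ + I))
T(-24) - 33391 = -24*(½ - 24) - 33391 = -24*(-47/2) - 33391 = 564 - 33391 = -32827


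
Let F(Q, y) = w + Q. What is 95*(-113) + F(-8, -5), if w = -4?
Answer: -10747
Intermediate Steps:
F(Q, y) = -4 + Q
95*(-113) + F(-8, -5) = 95*(-113) + (-4 - 8) = -10735 - 12 = -10747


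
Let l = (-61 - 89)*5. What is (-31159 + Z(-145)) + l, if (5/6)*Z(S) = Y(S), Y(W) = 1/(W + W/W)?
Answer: -3829081/120 ≈ -31909.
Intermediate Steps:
l = -750 (l = -150*5 = -750)
Y(W) = 1/(1 + W) (Y(W) = 1/(W + 1) = 1/(1 + W))
Z(S) = 6/(5*(1 + S))
(-31159 + Z(-145)) + l = (-31159 + 6/(5*(1 - 145))) - 750 = (-31159 + (6/5)/(-144)) - 750 = (-31159 + (6/5)*(-1/144)) - 750 = (-31159 - 1/120) - 750 = -3739081/120 - 750 = -3829081/120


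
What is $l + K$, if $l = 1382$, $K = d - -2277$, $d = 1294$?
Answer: $4953$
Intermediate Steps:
$K = 3571$ ($K = 1294 - -2277 = 1294 + 2277 = 3571$)
$l + K = 1382 + 3571 = 4953$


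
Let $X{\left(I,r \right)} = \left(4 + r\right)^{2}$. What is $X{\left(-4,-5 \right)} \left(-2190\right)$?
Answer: $-2190$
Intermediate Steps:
$X{\left(-4,-5 \right)} \left(-2190\right) = \left(4 - 5\right)^{2} \left(-2190\right) = \left(-1\right)^{2} \left(-2190\right) = 1 \left(-2190\right) = -2190$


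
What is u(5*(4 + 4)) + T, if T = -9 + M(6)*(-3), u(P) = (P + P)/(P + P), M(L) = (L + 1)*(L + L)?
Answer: -260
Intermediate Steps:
M(L) = 2*L*(1 + L) (M(L) = (1 + L)*(2*L) = 2*L*(1 + L))
u(P) = 1 (u(P) = (2*P)/((2*P)) = (2*P)*(1/(2*P)) = 1)
T = -261 (T = -9 + (2*6*(1 + 6))*(-3) = -9 + (2*6*7)*(-3) = -9 + 84*(-3) = -9 - 252 = -261)
u(5*(4 + 4)) + T = 1 - 261 = -260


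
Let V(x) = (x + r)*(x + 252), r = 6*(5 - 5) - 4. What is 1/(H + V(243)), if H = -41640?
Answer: 1/76665 ≈ 1.3044e-5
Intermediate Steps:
r = -4 (r = 6*0 - 4 = 0 - 4 = -4)
V(x) = (-4 + x)*(252 + x) (V(x) = (x - 4)*(x + 252) = (-4 + x)*(252 + x))
1/(H + V(243)) = 1/(-41640 + (-1008 + 243**2 + 248*243)) = 1/(-41640 + (-1008 + 59049 + 60264)) = 1/(-41640 + 118305) = 1/76665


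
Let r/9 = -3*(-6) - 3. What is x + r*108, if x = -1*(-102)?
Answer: 14682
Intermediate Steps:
x = 102
r = 135 (r = 9*(-3*(-6) - 3) = 9*(18 - 3) = 9*15 = 135)
x + r*108 = 102 + 135*108 = 102 + 14580 = 14682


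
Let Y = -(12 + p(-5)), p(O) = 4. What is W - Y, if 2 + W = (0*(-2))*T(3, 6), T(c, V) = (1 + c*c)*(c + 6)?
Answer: 14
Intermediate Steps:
T(c, V) = (1 + c²)*(6 + c)
W = -2 (W = -2 + (0*(-2))*(6 + 3 + 3³ + 6*3²) = -2 + 0*(6 + 3 + 27 + 6*9) = -2 + 0*(6 + 3 + 27 + 54) = -2 + 0*90 = -2 + 0 = -2)
Y = -16 (Y = -(12 + 4) = -1*16 = -16)
W - Y = -2 - 1*(-16) = -2 + 16 = 14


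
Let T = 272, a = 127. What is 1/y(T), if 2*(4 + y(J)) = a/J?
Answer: -544/2049 ≈ -0.26550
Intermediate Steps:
y(J) = -4 + 127/(2*J) (y(J) = -4 + (127/J)/2 = -4 + 127/(2*J))
1/y(T) = 1/(-4 + (127/2)/272) = 1/(-4 + (127/2)*(1/272)) = 1/(-4 + 127/544) = 1/(-2049/544) = -544/2049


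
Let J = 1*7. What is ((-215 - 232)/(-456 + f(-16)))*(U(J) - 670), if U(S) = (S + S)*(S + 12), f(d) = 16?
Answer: -45147/110 ≈ -410.43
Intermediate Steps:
J = 7
U(S) = 2*S*(12 + S) (U(S) = (2*S)*(12 + S) = 2*S*(12 + S))
((-215 - 232)/(-456 + f(-16)))*(U(J) - 670) = ((-215 - 232)/(-456 + 16))*(2*7*(12 + 7) - 670) = (-447/(-440))*(2*7*19 - 670) = (-447*(-1/440))*(266 - 670) = (447/440)*(-404) = -45147/110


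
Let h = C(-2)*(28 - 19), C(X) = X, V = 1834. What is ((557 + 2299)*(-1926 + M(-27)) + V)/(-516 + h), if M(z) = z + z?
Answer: 2826523/267 ≈ 10586.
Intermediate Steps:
M(z) = 2*z
h = -18 (h = -2*(28 - 19) = -2*9 = -18)
((557 + 2299)*(-1926 + M(-27)) + V)/(-516 + h) = ((557 + 2299)*(-1926 + 2*(-27)) + 1834)/(-516 - 18) = (2856*(-1926 - 54) + 1834)/(-534) = (2856*(-1980) + 1834)*(-1/534) = (-5654880 + 1834)*(-1/534) = -5653046*(-1/534) = 2826523/267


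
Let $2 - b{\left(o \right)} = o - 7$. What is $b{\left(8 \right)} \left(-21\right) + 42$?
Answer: $21$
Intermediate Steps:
$b{\left(o \right)} = 9 - o$ ($b{\left(o \right)} = 2 - \left(o - 7\right) = 2 - \left(-7 + o\right) = 9 - o$)
$b{\left(8 \right)} \left(-21\right) + 42 = \left(9 - 8\right) \left(-21\right) + 42 = 1 \left(-21\right) + 42 = -21 + 42 = 21$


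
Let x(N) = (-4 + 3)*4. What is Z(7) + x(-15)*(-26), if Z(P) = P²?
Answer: 153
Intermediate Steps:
x(N) = -4 (x(N) = -1*4 = -4)
Z(7) + x(-15)*(-26) = 7² - 4*(-26) = 49 + 104 = 153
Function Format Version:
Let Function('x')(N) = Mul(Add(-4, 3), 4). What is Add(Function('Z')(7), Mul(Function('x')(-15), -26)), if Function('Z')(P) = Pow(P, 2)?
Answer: 153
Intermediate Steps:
Function('x')(N) = -4 (Function('x')(N) = Mul(-1, 4) = -4)
Add(Function('Z')(7), Mul(Function('x')(-15), -26)) = Add(Pow(7, 2), Mul(-4, -26)) = Add(49, 104) = 153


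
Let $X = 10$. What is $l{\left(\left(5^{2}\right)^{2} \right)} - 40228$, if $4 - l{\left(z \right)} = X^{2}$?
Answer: $-40324$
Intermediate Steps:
$l{\left(z \right)} = -96$ ($l{\left(z \right)} = 4 - 10^{2} = 4 - 100 = -96$)
$l{\left(\left(5^{2}\right)^{2} \right)} - 40228 = -96 - 40228 = -40324$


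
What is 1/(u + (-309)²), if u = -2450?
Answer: 1/93031 ≈ 1.0749e-5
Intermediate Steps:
1/(u + (-309)²) = 1/(-2450 + (-309)²) = 1/(-2450 + 95481) = 1/93031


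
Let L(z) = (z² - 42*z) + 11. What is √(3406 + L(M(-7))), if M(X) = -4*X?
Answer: 55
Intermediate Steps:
L(z) = 11 + z² - 42*z
√(3406 + L(M(-7))) = √(3406 + (11 + (-4*(-7))² - (-168)*(-7))) = √(3406 + (11 + 28² - 42*28)) = √(3406 + (11 + 784 - 1176)) = √(3406 - 381) = √3025 = 55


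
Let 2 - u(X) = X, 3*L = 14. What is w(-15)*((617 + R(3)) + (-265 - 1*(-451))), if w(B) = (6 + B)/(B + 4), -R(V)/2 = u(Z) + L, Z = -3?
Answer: 7053/11 ≈ 641.18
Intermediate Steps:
L = 14/3 (L = (⅓)*14 = 14/3 ≈ 4.6667)
u(X) = 2 - X
R(V) = -58/3 (R(V) = -2*((2 - 1*(-3)) + 14/3) = -2*((2 + 3) + 14/3) = -2*(5 + 14/3) = -2*29/3 = -58/3)
w(B) = (6 + B)/(4 + B)
w(-15)*((617 + R(3)) + (-265 - 1*(-451))) = ((6 - 15)/(4 - 15))*((617 - 58/3) + (-265 - 1*(-451))) = (-9/(-11))*(1793/3 + (-265 + 451)) = (-1/11*(-9))*(1793/3 + 186) = (9/11)*(2351/3) = 7053/11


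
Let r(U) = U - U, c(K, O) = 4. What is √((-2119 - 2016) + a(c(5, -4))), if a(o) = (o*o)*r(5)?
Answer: I*√4135 ≈ 64.304*I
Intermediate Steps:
r(U) = 0
a(o) = 0 (a(o) = (o*o)*0 = o²*0 = 0)
√((-2119 - 2016) + a(c(5, -4))) = √((-2119 - 2016) + 0) = √(-4135 + 0) = √(-4135) = I*√4135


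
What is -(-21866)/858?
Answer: 841/33 ≈ 25.485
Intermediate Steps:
-(-21866)/858 = -26*(-841/858) = 841/33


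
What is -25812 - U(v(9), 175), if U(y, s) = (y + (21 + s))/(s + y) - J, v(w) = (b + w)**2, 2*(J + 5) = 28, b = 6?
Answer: -10321621/400 ≈ -25804.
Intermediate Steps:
J = 9 (J = -5 + (1/2)*28 = -5 + 14 = 9)
v(w) = (6 + w)**2
U(y, s) = -9 + (21 + s + y)/(s + y) (U(y, s) = (y + (21 + s))/(s + y) - 1*9 = (21 + s + y)/(s + y) - 9 = -9 + (21 + s + y)/(s + y))
-25812 - U(v(9), 175) = -25812 - (21 - 8*175 - 8*(6 + 9)**2)/(175 + (6 + 9)**2) = -25812 - (21 - 1400 - 8*15**2)/(175 + 15**2) = -25812 - (21 - 1400 - 8*225)/(175 + 225) = -25812 - (21 - 1400 - 1800)/400 = -25812 - (-3179)/400 = -25812 - 1*(-3179/400) = -25812 + 3179/400 = -10321621/400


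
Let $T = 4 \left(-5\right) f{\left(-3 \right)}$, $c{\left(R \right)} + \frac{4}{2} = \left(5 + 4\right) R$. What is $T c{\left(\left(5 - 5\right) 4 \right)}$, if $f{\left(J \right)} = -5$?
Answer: $-200$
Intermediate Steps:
$c{\left(R \right)} = -2 + 9 R$ ($c{\left(R \right)} = -2 + \left(5 + 4\right) R = -2 + 9 R$)
$T = 100$ ($T = 4 \left(-5\right) \left(-5\right) = \left(-20\right) \left(-5\right) = 100$)
$T c{\left(\left(5 - 5\right) 4 \right)} = 100 \left(-2 + 9 \left(5 - 5\right) 4\right) = 100 \left(-2 + 9 \cdot 0 \cdot 4\right) = 100 \left(-2 + 9 \cdot 0\right) = 100 \left(-2 + 0\right) = 100 \left(-2\right) = -200$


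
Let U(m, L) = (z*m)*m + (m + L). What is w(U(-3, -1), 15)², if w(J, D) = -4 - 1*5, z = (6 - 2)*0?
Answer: 81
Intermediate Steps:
z = 0 (z = 4*0 = 0)
U(m, L) = L + m (U(m, L) = (0*m)*m + (m + L) = 0*m + (L + m) = 0 + (L + m) = L + m)
w(J, D) = -9 (w(J, D) = -4 - 5 = -9)
w(U(-3, -1), 15)² = (-9)² = 81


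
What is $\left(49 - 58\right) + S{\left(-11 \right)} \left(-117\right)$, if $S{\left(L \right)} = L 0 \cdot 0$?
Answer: $-9$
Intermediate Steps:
$S{\left(L \right)} = 0$ ($S{\left(L \right)} = 0 \cdot 0 = 0$)
$\left(49 - 58\right) + S{\left(-11 \right)} \left(-117\right) = \left(49 - 58\right) + 0 \left(-117\right) = \left(49 - 58\right) + 0 = -9 + 0 = -9$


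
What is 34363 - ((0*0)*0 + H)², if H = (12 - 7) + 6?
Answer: 34242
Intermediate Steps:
H = 11 (H = 5 + 6 = 11)
34363 - ((0*0)*0 + H)² = 34363 - ((0*0)*0 + 11)² = 34363 - (0*0 + 11)² = 34363 - (0 + 11)² = 34363 - 1*11² = 34363 - 1*121 = 34363 - 121 = 34242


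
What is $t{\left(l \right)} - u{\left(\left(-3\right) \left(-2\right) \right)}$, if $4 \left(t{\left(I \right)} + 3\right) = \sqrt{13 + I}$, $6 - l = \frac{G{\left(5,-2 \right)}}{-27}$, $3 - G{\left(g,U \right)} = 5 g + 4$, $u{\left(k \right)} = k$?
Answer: $-9 + \frac{\sqrt{1461}}{36} \approx -7.9382$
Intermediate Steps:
$G{\left(g,U \right)} = -1 - 5 g$ ($G{\left(g,U \right)} = 3 - \left(5 g + 4\right) = 3 - \left(4 + 5 g\right) = -1 - 5 g$)
$l = \frac{136}{27}$ ($l = 6 - \frac{-1 - 25}{-27} = 6 - \left(-1 - 25\right) \left(- \frac{1}{27}\right) = 6 - \left(-26\right) \left(- \frac{1}{27}\right) = 6 - \frac{26}{27} = \frac{136}{27} \approx 5.037$)
$t{\left(I \right)} = -3 + \frac{\sqrt{13 + I}}{4}$
$t{\left(l \right)} - u{\left(\left(-3\right) \left(-2\right) \right)} = \left(-3 + \frac{\sqrt{13 + \frac{136}{27}}}{4}\right) - \left(-3\right) \left(-2\right) = \left(-3 + \frac{\sqrt{\frac{487}{27}}}{4}\right) - 6 = \left(-3 + \frac{\frac{1}{9} \sqrt{1461}}{4}\right) - 6 = \left(-3 + \frac{\sqrt{1461}}{36}\right) - 6 = -9 + \frac{\sqrt{1461}}{36}$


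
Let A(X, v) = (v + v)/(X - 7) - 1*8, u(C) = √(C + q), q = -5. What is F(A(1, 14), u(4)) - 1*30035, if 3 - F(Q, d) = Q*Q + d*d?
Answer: -271723/9 ≈ -30191.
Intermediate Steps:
u(C) = √(-5 + C) (u(C) = √(C - 5) = √(-5 + C))
A(X, v) = -8 + 2*v/(-7 + X) (A(X, v) = (2*v)/(-7 + X) - 8 = 2*v/(-7 + X) - 8 = -8 + 2*v/(-7 + X))
F(Q, d) = 3 - Q² - d² (F(Q, d) = 3 - (Q*Q + d*d) = 3 - (Q² + d²) = 3 + (-Q² - d²) = 3 - Q² - d²)
F(A(1, 14), u(4)) - 1*30035 = (3 - (2*(28 + 14 - 4*1)/(-7 + 1))² - (√(-5 + 4))²) - 1*30035 = (3 - (2*(28 + 14 - 4)/(-6))² - (√(-1))²) - 30035 = (3 - (2*(-⅙)*38)² - I²) - 30035 = (3 - (-38/3)² - 1*(-1)) - 30035 = (3 - 1*1444/9 + 1) - 30035 = (3 - 1444/9 + 1) - 30035 = -1408/9 - 30035 = -271723/9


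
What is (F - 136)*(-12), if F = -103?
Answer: 2868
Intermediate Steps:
(F - 136)*(-12) = (-103 - 136)*(-12) = -239*(-12) = 2868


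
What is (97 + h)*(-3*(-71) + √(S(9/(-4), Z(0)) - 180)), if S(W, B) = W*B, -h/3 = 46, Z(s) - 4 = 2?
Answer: -8733 - 123*I*√86/2 ≈ -8733.0 - 570.33*I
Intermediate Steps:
Z(s) = 6 (Z(s) = 4 + 2 = 6)
h = -138 (h = -3*46 = -138)
S(W, B) = B*W
(97 + h)*(-3*(-71) + √(S(9/(-4), Z(0)) - 180)) = (97 - 138)*(-3*(-71) + √(6*(9/(-4)) - 180)) = -41*(213 + √(6*(9*(-¼)) - 180)) = -41*(213 + √(6*(-9/4) - 180)) = -41*(213 + √(-27/2 - 180)) = -41*(213 + √(-387/2)) = -41*(213 + 3*I*√86/2) = -8733 - 123*I*√86/2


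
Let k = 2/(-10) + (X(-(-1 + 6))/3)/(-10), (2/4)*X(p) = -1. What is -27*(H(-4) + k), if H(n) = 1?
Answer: -117/5 ≈ -23.400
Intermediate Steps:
X(p) = -2 (X(p) = 2*(-1) = -2)
k = -2/15 (k = 2/(-10) - 2/3/(-10) = 2*(-⅒) - 2*⅓*(-⅒) = -⅕ - ⅔*(-⅒) = -⅕ + 1/15 = -2/15 ≈ -0.13333)
-27*(H(-4) + k) = -27*(1 - 2/15) = -27*13/15 = -117/5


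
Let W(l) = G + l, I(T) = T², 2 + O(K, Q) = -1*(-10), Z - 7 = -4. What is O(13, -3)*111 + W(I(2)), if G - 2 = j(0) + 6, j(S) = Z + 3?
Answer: 906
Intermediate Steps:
Z = 3 (Z = 7 - 4 = 3)
O(K, Q) = 8 (O(K, Q) = -2 - 1*(-10) = -2 + 10 = 8)
j(S) = 6 (j(S) = 3 + 3 = 6)
G = 14 (G = 2 + (6 + 6) = 2 + 12 = 14)
W(l) = 14 + l
O(13, -3)*111 + W(I(2)) = 8*111 + (14 + 2²) = 888 + (14 + 4) = 888 + 18 = 906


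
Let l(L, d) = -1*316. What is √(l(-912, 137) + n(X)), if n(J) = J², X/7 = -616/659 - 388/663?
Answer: 2*I*√9678217803731/436917 ≈ 14.241*I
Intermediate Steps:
l(L, d) = -316
X = -4648700/436917 (X = 7*(-616/659 - 388/663) = 7*(-664100/436917) = -4648700/436917 ≈ -10.640)
√(l(-912, 137) + n(X)) = √(-316 + (-4648700/436917)²) = √(-316 + 21610411690000/190896464889) = √(-38712871214924/190896464889) = 2*I*√9678217803731/436917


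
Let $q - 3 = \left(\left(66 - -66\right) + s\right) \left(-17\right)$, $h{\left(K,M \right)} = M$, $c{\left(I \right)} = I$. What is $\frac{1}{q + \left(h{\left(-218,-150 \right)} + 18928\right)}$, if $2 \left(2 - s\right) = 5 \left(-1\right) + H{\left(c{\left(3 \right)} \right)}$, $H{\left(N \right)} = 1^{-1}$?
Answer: $\frac{1}{16469} \approx 6.072 \cdot 10^{-5}$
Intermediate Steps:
$H{\left(N \right)} = 1$
$s = 4$ ($s = 2 - \frac{5 \left(-1\right) + 1}{2} = 2 - \frac{-5 + 1}{2} = 2 - -2 = 2 + 2 = 4$)
$q = -2309$ ($q = 3 + \left(\left(66 - -66\right) + 4\right) \left(-17\right) = 3 + \left(\left(66 + 66\right) + 4\right) \left(-17\right) = 3 + \left(132 + 4\right) \left(-17\right) = 3 + 136 \left(-17\right) = 3 - 2312 = -2309$)
$\frac{1}{q + \left(h{\left(-218,-150 \right)} + 18928\right)} = \frac{1}{-2309 + \left(-150 + 18928\right)} = \frac{1}{-2309 + 18778} = \frac{1}{16469}$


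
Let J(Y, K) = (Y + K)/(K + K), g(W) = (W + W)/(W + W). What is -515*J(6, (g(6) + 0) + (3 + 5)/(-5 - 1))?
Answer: 8755/2 ≈ 4377.5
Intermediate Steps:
g(W) = 1 (g(W) = (2*W)/((2*W)) = (2*W)*(1/(2*W)) = 1)
J(Y, K) = (K + Y)/(2*K) (J(Y, K) = (K + Y)/((2*K)) = (K + Y)*(1/(2*K)) = (K + Y)/(2*K))
-515*J(6, (g(6) + 0) + (3 + 5)/(-5 - 1)) = -515*(((1 + 0) + (3 + 5)/(-5 - 1)) + 6)/(2*((1 + 0) + (3 + 5)/(-5 - 1))) = -515*((1 + 8/(-6)) + 6)/(2*(1 + 8/(-6))) = -515*((1 + 8*(-1/6)) + 6)/(2*(1 + 8*(-1/6))) = -515*((1 - 4/3) + 6)/(2*(1 - 4/3)) = -515*(-1/3 + 6)/(2*(-1/3)) = -515*(-3)*17/(2*3) = -515*(-17/2) = 8755/2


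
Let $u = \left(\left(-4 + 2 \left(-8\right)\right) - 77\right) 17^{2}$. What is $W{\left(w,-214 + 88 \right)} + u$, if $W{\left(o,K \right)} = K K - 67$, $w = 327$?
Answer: $-12224$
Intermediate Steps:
$W{\left(o,K \right)} = -67 + K^{2}$ ($W{\left(o,K \right)} = K^{2} - 67 = -67 + K^{2}$)
$u = -28033$ ($u = \left(\left(-4 - 16\right) - 77\right) 289 = \left(-20 - 77\right) 289 = \left(-97\right) 289 = -28033$)
$W{\left(w,-214 + 88 \right)} + u = \left(-67 + \left(-214 + 88\right)^{2}\right) - 28033 = \left(-67 + \left(-126\right)^{2}\right) - 28033 = \left(-67 + 15876\right) - 28033 = 15809 - 28033 = -12224$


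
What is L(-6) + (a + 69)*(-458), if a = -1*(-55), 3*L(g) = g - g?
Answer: -56792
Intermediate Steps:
L(g) = 0 (L(g) = (g - g)/3 = (1/3)*0 = 0)
a = 55
L(-6) + (a + 69)*(-458) = 0 + (55 + 69)*(-458) = 0 + 124*(-458) = 0 - 56792 = -56792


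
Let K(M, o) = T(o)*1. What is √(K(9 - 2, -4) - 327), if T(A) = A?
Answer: I*√331 ≈ 18.193*I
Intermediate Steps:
K(M, o) = o (K(M, o) = o*1 = o)
√(K(9 - 2, -4) - 327) = √(-4 - 327) = √(-331) = I*√331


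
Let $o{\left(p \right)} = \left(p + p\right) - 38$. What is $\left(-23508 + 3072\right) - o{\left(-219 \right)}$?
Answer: $-19960$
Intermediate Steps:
$o{\left(p \right)} = -38 + 2 p$ ($o{\left(p \right)} = 2 p - 38 = -38 + 2 p$)
$\left(-23508 + 3072\right) - o{\left(-219 \right)} = \left(-23508 + 3072\right) - \left(-38 + 2 \left(-219\right)\right) = -20436 - \left(-38 - 438\right) = -20436 - -476 = -20436 + 476 = -19960$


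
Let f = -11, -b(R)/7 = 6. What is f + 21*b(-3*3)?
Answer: -893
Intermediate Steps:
b(R) = -42 (b(R) = -7*6 = -42)
f + 21*b(-3*3) = -11 + 21*(-42) = -11 - 882 = -893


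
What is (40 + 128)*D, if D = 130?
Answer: 21840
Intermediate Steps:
(40 + 128)*D = (40 + 128)*130 = 168*130 = 21840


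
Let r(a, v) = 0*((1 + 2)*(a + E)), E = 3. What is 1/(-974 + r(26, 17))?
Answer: -1/974 ≈ -0.0010267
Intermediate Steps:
r(a, v) = 0 (r(a, v) = 0*((1 + 2)*(a + 3)) = 0*(3*(3 + a)) = 0*(9 + 3*a) = 0)
1/(-974 + r(26, 17)) = 1/(-974 + 0) = 1/(-974) = -1/974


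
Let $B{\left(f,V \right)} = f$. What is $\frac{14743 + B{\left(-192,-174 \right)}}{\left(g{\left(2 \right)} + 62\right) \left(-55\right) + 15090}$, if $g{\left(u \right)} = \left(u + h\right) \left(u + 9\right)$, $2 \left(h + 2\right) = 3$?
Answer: $\frac{29102}{21545} \approx 1.3508$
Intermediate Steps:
$h = - \frac{1}{2}$ ($h = -2 + \frac{1}{2} \cdot 3 = -2 + \frac{3}{2} = - \frac{1}{2} \approx -0.5$)
$g{\left(u \right)} = \left(9 + u\right) \left(- \frac{1}{2} + u\right)$ ($g{\left(u \right)} = \left(u - \frac{1}{2}\right) \left(u + 9\right) = \left(- \frac{1}{2} + u\right) \left(9 + u\right) = \left(9 + u\right) \left(- \frac{1}{2} + u\right)$)
$\frac{14743 + B{\left(-192,-174 \right)}}{\left(g{\left(2 \right)} + 62\right) \left(-55\right) + 15090} = \frac{14743 - 192}{\left(\left(- \frac{9}{2} + 2^{2} + \frac{17}{2} \cdot 2\right) + 62\right) \left(-55\right) + 15090} = \frac{14551}{\left(\left(- \frac{9}{2} + 4 + 17\right) + 62\right) \left(-55\right) + 15090} = \frac{14551}{\left(\frac{33}{2} + 62\right) \left(-55\right) + 15090} = \frac{14551}{\frac{157}{2} \left(-55\right) + 15090} = \frac{14551}{- \frac{8635}{2} + 15090} = \frac{14551}{\frac{21545}{2}} = 14551 \cdot \frac{2}{21545} = \frac{29102}{21545}$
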